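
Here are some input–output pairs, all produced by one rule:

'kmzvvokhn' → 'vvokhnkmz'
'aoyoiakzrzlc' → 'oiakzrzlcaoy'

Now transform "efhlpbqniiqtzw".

lpbqniiqtzwefh

Each output is the input with this applied: move the first 3 characters to the end (rotate left by 3).
Doing the same to "efhlpbqniiqtzw": "lpbqniiqtzwefh".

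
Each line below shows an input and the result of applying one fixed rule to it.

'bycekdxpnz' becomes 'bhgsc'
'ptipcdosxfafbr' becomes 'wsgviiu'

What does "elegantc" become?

The pattern: shift every letter 3 places forward in the alphabet (wrapping around), then keep every other character starting from the second (positions 2nd, 4th, 6th, ...).
For "elegantc", step one produces "hohjdqwf"; step two turns that into "ojqf".

ojqf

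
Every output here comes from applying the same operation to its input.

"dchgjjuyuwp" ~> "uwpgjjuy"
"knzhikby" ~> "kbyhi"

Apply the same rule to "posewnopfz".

The pattern: delete the first 3 characters, then move the last 3 characters to the front (rotate right by 3).
For "posewnopfz" the result is "pfzewno".

pfzewno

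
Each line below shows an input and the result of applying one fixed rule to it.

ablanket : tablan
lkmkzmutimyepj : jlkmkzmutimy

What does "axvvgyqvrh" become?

haxvvgyq

The rule is to move the last character to the front, then delete the last 2 characters.
On "axvvgyqvrh" that produces "haxvvgyq".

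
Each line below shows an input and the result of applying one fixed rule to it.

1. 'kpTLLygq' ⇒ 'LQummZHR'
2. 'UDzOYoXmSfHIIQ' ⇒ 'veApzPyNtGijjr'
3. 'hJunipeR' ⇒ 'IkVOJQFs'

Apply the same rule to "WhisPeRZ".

Rule — flip the case of every letter, then shift every letter 1 place forward in the alphabet (wrapping around).
Applying both steps to "WhisPeRZ": "wHISpErz", then "xIJTqFsa".

xIJTqFsa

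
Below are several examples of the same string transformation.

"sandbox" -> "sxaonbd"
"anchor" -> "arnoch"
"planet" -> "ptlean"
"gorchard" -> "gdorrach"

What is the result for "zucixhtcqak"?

zkuacqicxth

The pattern: take characters alternately from the front and the back (1st, last, 2nd, 2nd-last, ...).
So "zucixhtcqak" becomes "zkuacqicxth".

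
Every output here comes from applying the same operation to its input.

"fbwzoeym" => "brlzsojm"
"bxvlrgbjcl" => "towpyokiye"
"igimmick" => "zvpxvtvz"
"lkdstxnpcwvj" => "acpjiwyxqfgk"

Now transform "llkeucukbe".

phxoryyxrh

What's happening: shift every letter 13 places forward in the alphabet (wrapping around) — i.e. ROT13, then swap the front and back halves of the string.
Starting from "llkeucukbe": after the first operation, "yyxrhphxor"; after the second, "phxoryyxrh".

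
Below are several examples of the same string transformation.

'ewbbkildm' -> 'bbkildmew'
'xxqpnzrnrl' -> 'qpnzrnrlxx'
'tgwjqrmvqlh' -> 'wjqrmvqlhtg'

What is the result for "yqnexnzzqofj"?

nexnzzqofjyq

Rule — move the first 2 characters to the end (rotate left by 2).
"yqnexnzzqofj" → "nexnzzqofjyq".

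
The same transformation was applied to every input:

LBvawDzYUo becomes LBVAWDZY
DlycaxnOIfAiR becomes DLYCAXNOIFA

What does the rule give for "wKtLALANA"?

WKTLALA

The rule is to delete the last 2 characters, then convert every letter to uppercase.
For "wKtLALANA", step one produces "wKtLALA"; step two turns that into "WKTLALA".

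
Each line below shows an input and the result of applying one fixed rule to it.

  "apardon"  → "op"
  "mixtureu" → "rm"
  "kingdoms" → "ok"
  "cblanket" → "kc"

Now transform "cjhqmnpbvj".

What's happening: move the first 3 characters to the end (rotate left by 3), then keep one character in every 3, starting at position 3 (positions 3rd, 6th, 9th, ...).
For "cjhqmnpbvj", step one produces "qmnpbvjcjh"; step two turns that into "nvj".

nvj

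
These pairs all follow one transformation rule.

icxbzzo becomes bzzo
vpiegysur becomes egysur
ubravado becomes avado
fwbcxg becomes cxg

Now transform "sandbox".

Each output is the input with this applied: delete the first 3 characters.
On "sandbox" that produces "dbox".

dbox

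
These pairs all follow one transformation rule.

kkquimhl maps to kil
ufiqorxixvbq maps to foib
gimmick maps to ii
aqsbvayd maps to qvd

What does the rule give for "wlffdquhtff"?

The pattern: keep one character in every 3, starting at position 2 (positions 2nd, 5th, 8th, ...).
For "wlffdquhtff" the result is "ldhf".

ldhf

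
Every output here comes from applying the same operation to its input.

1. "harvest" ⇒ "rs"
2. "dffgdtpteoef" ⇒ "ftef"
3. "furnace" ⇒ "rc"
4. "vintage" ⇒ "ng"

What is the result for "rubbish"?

Rule — keep one character in every 3, starting at position 3 (positions 3rd, 6th, 9th, ...).
So "rubbish" becomes "bs".

bs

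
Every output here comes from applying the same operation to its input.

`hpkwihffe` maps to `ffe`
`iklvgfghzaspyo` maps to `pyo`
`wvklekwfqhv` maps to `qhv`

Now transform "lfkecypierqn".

Looking at the pairs, the operation is to keep only the last 3 characters.
Doing the same to "lfkecypierqn": "rqn".

rqn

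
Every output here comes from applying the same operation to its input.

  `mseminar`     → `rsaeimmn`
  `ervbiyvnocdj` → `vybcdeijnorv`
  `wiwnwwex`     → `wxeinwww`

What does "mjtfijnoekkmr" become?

rtefijjkkmmno

Looking at the pairs, the operation is to sort the characters into alphabetical order, then move the last 2 characters to the front (rotate right by 2).
Starting from "mjtfijnoekkmr": after the first operation, "efijjkkmmnort"; after the second, "rtefijjkkmmno".
(Check on "mseminar": → "aeimmnrs" → "rsaeimmn" ✓)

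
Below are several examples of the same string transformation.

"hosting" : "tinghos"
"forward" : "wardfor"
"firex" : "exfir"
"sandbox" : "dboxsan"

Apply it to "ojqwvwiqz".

The transformation: move the first 3 characters to the end (rotate left by 3).
For "ojqwvwiqz" the result is "wvwiqzojq".

wvwiqzojq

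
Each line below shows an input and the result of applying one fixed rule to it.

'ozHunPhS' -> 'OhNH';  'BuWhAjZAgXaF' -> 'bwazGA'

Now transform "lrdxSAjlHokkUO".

Rule — keep every other character starting from the first (positions 1st, 3rd, 5th, ...), then flip the case of every letter.
Starting from "lrdxSAjlHokkUO": after the first operation, "ldSjHkU"; after the second, "LDsJhKu".

LDsJhKu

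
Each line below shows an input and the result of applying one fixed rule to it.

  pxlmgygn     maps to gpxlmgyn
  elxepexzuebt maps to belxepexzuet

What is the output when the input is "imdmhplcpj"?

pimdmhplcj

What's happening: move the last character to the front, then swap the first and last characters.
On "imdmhplcpj" that produces "pimdmhplcj".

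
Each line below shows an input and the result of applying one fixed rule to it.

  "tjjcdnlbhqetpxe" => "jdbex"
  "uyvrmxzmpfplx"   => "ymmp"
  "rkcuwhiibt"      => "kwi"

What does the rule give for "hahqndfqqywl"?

anqw

The rule is to keep one character in every 3, starting at position 2 (positions 2nd, 5th, 8th, ...).
So "hahqndfqqywl" becomes "anqw".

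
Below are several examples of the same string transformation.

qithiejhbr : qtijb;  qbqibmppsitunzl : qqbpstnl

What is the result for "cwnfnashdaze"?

The rule is to keep every other character starting from the first (positions 1st, 3rd, 5th, ...).
"cwnfnashdaze" → "cnnsdz".

cnnsdz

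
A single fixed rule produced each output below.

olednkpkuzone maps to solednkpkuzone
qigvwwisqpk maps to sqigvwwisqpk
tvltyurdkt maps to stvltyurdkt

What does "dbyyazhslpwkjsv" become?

The pattern: prepend "s".
For "dbyyazhslpwkjsv" the result is "sdbyyazhslpwkjsv".

sdbyyazhslpwkjsv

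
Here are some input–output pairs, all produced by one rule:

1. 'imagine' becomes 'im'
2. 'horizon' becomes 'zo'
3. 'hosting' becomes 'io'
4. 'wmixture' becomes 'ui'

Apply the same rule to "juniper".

The rule is to reverse the string, then keep one character in every 3, starting at position 3 (positions 3rd, 6th, 9th, ...).
For "juniper", step one produces "repinuj"; step two turns that into "pu".

pu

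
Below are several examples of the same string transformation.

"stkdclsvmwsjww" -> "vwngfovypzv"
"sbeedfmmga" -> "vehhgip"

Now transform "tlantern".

Rule — shift every letter 3 places forward in the alphabet (wrapping around), then delete the last 3 characters.
Starting from "tlantern": after the first operation, "wodqwhuq"; after the second, "wodqw".

wodqw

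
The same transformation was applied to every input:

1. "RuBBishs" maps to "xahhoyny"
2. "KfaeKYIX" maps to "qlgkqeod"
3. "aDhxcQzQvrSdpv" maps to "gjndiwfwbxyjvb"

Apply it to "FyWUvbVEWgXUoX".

The rule is to shift every letter 6 places forward in the alphabet (wrapping around), then convert every letter to lowercase.
On "FyWUvbVEWgXUoX": the first step gives "LeCAbhBKCmDAuD", and the second then gives "lecabhbkcmdaud".
(Check on "aDhxcQzQvrSdpv": → "gJndiWfWbxYjvb" → "gjndiwfwbxyjvb" ✓)

lecabhbkcmdaud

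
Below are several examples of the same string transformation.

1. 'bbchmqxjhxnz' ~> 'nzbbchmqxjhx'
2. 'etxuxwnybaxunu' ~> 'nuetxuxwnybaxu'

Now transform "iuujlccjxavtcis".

The pattern: move the last 2 characters to the front (rotate right by 2).
Applying that to "iuujlccjxavtcis" gives "isiuujlccjxavtc".

isiuujlccjxavtc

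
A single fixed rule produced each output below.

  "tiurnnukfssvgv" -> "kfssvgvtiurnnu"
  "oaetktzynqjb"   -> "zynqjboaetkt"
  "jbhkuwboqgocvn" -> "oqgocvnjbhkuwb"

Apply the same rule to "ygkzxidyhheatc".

The pattern: swap the front and back halves of the string.
So "ygkzxidyhheatc" becomes "yhheatcygkzxid".

yhheatcygkzxid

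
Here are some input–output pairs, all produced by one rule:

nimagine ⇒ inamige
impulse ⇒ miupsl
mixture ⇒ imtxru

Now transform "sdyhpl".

In each case the input is transformed by: swap each adjacent pair of characters (1↔2, 3↔4, ...), then delete the last character.
For "sdyhpl", step one produces "dshylp"; step two turns that into "dshyl".
(Check on "nimagine": → "inamigen" → "inamige" ✓)

dshyl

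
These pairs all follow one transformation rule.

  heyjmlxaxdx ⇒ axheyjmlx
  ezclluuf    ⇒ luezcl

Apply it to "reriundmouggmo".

The rule is to delete the last 2 characters, then move the last 2 characters to the front (rotate right by 2).
For "reriundmouggmo", step one produces "reriundmougg"; step two turns that into "ggreriundmou".
(Check on "heyjmlxaxdx": → "heyjmlxax" → "axheyjmlx" ✓)

ggreriundmou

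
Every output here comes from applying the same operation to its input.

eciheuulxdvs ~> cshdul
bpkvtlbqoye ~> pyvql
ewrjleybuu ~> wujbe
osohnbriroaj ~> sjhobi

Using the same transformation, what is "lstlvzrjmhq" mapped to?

What's happening: keep every other character starting from the second (positions 2nd, 4th, 6th, ...), then take characters alternately from the front and the back (1st, last, 2nd, 2nd-last, ...).
Applying that to "lstlvzrjmhq" gives "shljz".

shljz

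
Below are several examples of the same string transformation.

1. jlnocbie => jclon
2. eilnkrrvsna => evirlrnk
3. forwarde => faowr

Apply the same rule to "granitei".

Rule — delete the last 3 characters, then take characters alternately from the front and the back (1st, last, 2nd, 2nd-last, ...).
Applying both steps to "granitei": "grani", then "girna".
(Check on "eilnkrrvsna": → "eilnkrrv" → "evirlrnk" ✓)

girna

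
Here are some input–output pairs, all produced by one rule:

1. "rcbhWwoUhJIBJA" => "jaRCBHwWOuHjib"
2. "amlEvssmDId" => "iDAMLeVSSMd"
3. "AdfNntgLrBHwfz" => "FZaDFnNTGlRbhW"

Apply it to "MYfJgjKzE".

ZemyFjGJk

What's happening: flip the case of every letter, then move the last 2 characters to the front (rotate right by 2).
For "MYfJgjKzE" the result is "ZemyFjGJk".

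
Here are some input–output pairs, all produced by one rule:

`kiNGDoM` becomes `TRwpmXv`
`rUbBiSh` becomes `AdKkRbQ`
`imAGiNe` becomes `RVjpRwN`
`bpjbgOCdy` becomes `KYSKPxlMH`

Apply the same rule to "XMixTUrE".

gvRGcdAn

Each output is the input with this applied: shift every letter 9 places forward in the alphabet (wrapping around), then flip the case of every letter.
For "XMixTUrE" the result is "gvRGcdAn".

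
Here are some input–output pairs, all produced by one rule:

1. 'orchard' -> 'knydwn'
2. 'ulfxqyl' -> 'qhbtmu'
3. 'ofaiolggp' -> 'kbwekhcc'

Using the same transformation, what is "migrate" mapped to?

iecnwp

Looking at the pairs, the operation is to shift every letter 4 places backward in the alphabet (wrapping around), then delete the last character.
On "migrate": the first step gives "iecnwpa", and the second then gives "iecnwp".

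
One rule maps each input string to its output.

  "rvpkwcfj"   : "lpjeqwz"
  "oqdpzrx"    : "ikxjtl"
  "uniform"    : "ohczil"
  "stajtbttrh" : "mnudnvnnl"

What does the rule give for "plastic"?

jfumnc

Looking at the pairs, the operation is to delete the last character, then shift every letter 6 places backward in the alphabet (wrapping around).
Starting from "plastic": after the first operation, "plasti"; after the second, "jfumnc".
(Check on "uniform": → "unifor" → "ohczil" ✓)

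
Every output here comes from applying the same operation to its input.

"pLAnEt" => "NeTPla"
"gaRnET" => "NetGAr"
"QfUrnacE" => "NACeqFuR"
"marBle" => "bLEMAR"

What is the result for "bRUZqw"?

zQWBru

Rule — swap the front and back halves of the string, then flip the case of every letter.
Working it through for "bRUZqw": intermediate "ZqwbRU", final "zQWBru".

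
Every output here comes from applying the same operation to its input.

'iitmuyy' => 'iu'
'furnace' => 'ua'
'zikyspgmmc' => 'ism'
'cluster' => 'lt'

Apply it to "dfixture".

fte

In each case the input is transformed by: keep one character in every 3, starting at position 2 (positions 2nd, 5th, 8th, ...).
So "dfixture" becomes "fte".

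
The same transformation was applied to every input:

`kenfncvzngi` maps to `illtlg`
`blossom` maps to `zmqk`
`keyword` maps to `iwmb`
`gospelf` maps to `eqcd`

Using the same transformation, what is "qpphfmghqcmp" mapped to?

ondeok

Each output is the input with this applied: shift every letter 2 places backward in the alphabet (wrapping around), then keep every other character starting from the first (positions 1st, 3rd, 5th, ...).
"qpphfmghqcmp" → "onnfdkefoakn" → "ondeok".
(Check on "kenfncvzngi": → "icldlatxleg" → "illtlg" ✓)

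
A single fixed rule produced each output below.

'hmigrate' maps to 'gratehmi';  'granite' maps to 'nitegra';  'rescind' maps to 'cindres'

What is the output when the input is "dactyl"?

tyldac

The transformation: move the first 3 characters to the end (rotate left by 3).
Doing the same to "dactyl": "tyldac".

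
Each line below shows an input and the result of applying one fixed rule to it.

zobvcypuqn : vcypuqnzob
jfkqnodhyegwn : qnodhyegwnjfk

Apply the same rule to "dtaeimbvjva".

eimbvjvadta

In each case the input is transformed by: move the first 3 characters to the end (rotate left by 3).
Doing the same to "dtaeimbvjva": "eimbvjvadta".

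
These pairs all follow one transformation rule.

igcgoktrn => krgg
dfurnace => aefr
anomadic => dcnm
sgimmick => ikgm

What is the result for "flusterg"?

In each case the input is transformed by: keep every other character starting from the second (positions 2nd, 4th, 6th, ...), then swap the front and back halves of the string.
Working it through for "flusterg": intermediate "lseg", final "egls".
(Check on "igcgoktrn": → "ggkr" → "krgg" ✓)

egls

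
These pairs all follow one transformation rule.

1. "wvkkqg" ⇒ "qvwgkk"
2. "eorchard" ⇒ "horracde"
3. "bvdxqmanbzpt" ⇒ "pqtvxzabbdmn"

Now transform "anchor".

The rule is to sort the characters into alphabetical order, then swap the front and back halves of the string.
"anchor" → "achnor" → "norach".

norach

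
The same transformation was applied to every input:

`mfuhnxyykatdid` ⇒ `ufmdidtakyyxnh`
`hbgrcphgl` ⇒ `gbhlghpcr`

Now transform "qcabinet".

acqtenib

Looking at the pairs, the operation is to reverse the string, then move the last 3 characters to the front (rotate right by 3).
Doing the same to "qcabinet": "acqtenib".
(Check on "mfuhnxyykatdid": → "didtakyyxnhufm" → "ufmdidtakyyxnh" ✓)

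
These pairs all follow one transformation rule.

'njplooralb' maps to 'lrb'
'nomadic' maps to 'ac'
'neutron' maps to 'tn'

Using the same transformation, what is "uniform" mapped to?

Looking at the pairs, the operation is to move the first character to the end, then keep one character in every 3, starting at position 3 (positions 3rd, 6th, 9th, ...).
Applying both steps to "uniform": "niformu", then "fm".

fm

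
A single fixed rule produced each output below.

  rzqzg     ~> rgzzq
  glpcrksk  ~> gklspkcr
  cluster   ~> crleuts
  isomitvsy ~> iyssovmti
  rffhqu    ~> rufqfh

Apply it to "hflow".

hwfol

Each output is the input with this applied: take characters alternately from the front and the back (1st, last, 2nd, 2nd-last, ...).
"hflow" → "hwfol".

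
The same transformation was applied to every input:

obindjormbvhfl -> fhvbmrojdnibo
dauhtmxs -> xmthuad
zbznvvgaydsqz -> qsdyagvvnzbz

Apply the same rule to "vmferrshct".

chsrrefmv

The transformation: reverse the string, then delete the first character.
Applying that to "vmferrshct" gives "chsrrefmv".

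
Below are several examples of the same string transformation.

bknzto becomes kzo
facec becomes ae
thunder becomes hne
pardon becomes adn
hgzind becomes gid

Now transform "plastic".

lsi

The transformation: keep every other character starting from the second (positions 2nd, 4th, 6th, ...).
Applying that to "plastic" gives "lsi".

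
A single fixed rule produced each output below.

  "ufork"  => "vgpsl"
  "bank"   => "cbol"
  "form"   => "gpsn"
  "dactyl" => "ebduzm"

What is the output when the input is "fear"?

gfbs

Each output is the input with this applied: shift every letter 1 place forward in the alphabet (wrapping around).
"fear" → "gfbs".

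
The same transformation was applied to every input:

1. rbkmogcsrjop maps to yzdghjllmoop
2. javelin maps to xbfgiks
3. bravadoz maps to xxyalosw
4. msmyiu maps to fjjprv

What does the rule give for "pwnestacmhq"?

Each output is the input with this applied: sort the characters into alphabetical order, then shift every letter 3 places backward in the alphabet (wrapping around).
For "pwnestacmhq", step one produces "acehmnpqstw"; step two turns that into "xzbejkmnpqt".

xzbejkmnpqt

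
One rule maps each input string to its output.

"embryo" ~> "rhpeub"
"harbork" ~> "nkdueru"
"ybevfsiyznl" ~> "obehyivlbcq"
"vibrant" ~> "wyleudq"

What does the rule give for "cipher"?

In each case the input is transformed by: move the last character to the front, then shift every letter 3 places forward in the alphabet (wrapping around).
Applying both steps to "cipher": "rciphe", then "uflskh".

uflskh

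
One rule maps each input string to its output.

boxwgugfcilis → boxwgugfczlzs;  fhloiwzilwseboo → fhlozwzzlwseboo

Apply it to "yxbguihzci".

yxbguzhzcz

Looking at the pairs, the operation is to replace every "i" with "z".
For "yxbguihzci" the result is "yxbguzhzcz".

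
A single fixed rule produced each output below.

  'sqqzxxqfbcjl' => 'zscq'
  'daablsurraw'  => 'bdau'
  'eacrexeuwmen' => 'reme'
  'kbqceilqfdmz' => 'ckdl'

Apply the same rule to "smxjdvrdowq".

The rule is to keep one character in every 3, starting at position 1 (positions 1st, 4th, 7th, ...), then swap each adjacent pair of characters (1↔2, 3↔4, ...).
Working it through for "smxjdvrdowq": intermediate "sjrw", final "jswr".

jswr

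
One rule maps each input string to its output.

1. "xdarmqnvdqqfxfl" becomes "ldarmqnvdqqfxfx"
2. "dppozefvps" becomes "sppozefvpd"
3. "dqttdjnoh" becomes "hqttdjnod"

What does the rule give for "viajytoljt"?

What's happening: swap the first and last characters.
Applying that to "viajytoljt" gives "tiajytoljv".

tiajytoljv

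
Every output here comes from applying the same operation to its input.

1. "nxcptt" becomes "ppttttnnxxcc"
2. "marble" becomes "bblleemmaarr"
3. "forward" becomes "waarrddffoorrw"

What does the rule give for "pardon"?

ddoonnppaarr

Looking at the pairs, the operation is to double every character, then swap the front and back halves of the string.
On "pardon": the first step gives "ppaarrddoonn", and the second then gives "ddoonnppaarr".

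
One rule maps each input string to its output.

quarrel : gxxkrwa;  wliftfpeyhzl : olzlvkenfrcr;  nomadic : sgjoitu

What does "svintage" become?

The transformation: move the first 2 characters to the end (rotate left by 2), then shift every letter 6 places forward in the alphabet (wrapping around).
Starting from "svintage": after the first operation, "intagesv"; after the second, "otzgmkyb".

otzgmkyb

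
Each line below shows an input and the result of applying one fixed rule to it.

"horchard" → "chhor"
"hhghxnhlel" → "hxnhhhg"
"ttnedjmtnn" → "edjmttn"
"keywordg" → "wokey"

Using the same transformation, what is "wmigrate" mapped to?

Looking at the pairs, the operation is to delete the last 3 characters, then move the first 3 characters to the end (rotate left by 3).
Starting from "wmigrate": after the first operation, "wmigr"; after the second, "grwmi".
(Check on "keywordg": → "keywo" → "wokey" ✓)

grwmi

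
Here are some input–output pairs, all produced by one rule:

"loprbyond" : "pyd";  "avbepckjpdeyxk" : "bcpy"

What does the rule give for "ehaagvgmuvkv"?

avuv

The rule is to keep one character in every 3, starting at position 3 (positions 3rd, 6th, 9th, ...).
Applying that to "ehaagvgmuvkv" gives "avuv".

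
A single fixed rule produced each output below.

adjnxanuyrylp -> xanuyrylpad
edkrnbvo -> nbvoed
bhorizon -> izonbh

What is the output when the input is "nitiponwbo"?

What's happening: move the first 2 characters to the end (rotate left by 2), then delete the first 2 characters.
Applying that to "nitiponwbo" gives "ponwboni".

ponwboni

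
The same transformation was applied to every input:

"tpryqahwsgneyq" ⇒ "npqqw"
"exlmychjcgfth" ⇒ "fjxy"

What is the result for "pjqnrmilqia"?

ajlr

Looking at the pairs, the operation is to keep one character in every 3, starting at position 2 (positions 2nd, 5th, 8th, ...), then sort the characters into alphabetical order.
Starting from "pjqnrmilqia": after the first operation, "jrla"; after the second, "ajlr".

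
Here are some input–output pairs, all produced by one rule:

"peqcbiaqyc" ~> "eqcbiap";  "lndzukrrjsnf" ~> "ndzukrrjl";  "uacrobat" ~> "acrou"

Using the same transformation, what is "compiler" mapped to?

ompic

The rule is to delete the last 3 characters, then move the first character to the end.
"compiler" → "ompic".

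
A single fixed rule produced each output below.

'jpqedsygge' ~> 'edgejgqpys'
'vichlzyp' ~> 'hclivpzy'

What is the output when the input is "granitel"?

eaignltr

Each output is the input with this applied: sort the characters into alphabetical order, then swap each adjacent pair of characters (1↔2, 3↔4, ...).
For "granitel", step one produces "aegilnrt"; step two turns that into "eaignltr".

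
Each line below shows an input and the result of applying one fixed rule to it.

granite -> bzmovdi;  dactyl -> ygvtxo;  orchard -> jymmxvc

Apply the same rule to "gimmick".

The pattern: take characters alternately from the front and the back (1st, last, 2nd, 2nd-last, ...), then shift every letter 5 places backward in the alphabet (wrapping around).
Applying both steps to "gimmick": "gkicmim", then "bfdxhdh".

bfdxhdh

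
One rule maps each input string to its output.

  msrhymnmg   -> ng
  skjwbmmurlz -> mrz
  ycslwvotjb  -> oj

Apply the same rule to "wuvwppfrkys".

fks

The transformation: keep every other character starting from the first (positions 1st, 3rd, 5th, ...), then delete the first 3 characters.
For "wuvwppfrkys", step one produces "wvpfks"; step two turns that into "fks".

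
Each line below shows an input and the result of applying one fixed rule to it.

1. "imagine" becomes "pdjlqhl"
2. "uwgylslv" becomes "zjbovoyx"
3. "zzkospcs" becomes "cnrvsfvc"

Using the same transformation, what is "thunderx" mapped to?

kxqghuaw

The rule is to shift every letter 3 places forward in the alphabet (wrapping around), then move the first character to the end.
So "thunderx" becomes "kxqghuaw".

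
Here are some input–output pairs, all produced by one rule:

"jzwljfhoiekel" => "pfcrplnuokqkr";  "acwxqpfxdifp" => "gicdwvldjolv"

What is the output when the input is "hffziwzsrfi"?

nllfocfyxlo

Each output is the input with this applied: shift every letter 6 places forward in the alphabet (wrapping around).
On "hffziwzsrfi" that produces "nllfocfyxlo".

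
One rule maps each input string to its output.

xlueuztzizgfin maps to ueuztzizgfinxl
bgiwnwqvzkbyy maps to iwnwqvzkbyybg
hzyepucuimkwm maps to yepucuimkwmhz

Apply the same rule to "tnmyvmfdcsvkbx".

myvmfdcsvkbxtn

The rule is to move the first 2 characters to the end (rotate left by 2).
"tnmyvmfdcsvkbx" → "myvmfdcsvkbxtn".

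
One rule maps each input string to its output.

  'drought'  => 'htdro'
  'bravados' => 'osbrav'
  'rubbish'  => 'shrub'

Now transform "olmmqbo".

The rule is to move the last 2 characters to the front (rotate right by 2), then delete the last 2 characters.
Doing the same to "olmmqbo": "boolm".

boolm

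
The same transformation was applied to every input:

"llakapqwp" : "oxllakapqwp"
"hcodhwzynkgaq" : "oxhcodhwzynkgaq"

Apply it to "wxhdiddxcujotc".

The rule is to prepend "ox".
So "wxhdiddxcujotc" becomes "oxwxhdiddxcujotc".

oxwxhdiddxcujotc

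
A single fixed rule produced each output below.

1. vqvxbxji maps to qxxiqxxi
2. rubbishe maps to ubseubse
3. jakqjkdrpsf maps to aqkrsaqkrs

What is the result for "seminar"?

Each output is the input with this applied: keep every other character starting from the second (positions 2nd, 4th, 6th, ...), then write the whole string twice.
Applying that to "seminar" gives "eiaeia".

eiaeia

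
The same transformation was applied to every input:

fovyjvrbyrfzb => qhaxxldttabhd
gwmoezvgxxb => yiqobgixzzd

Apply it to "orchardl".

tqjetcnf

Rule — swap each adjacent pair of characters (1↔2, 3↔4, ...), then shift every letter 2 places forward in the alphabet (wrapping around).
Applying that to "orchardl" gives "tqjetcnf".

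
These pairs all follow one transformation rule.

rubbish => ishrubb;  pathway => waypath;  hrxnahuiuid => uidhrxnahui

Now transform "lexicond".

The pattern: move the last 3 characters to the front (rotate right by 3).
Applying that to "lexicond" gives "ondlexic".

ondlexic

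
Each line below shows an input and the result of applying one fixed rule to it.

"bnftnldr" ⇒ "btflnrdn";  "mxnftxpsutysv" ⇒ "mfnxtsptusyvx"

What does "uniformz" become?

What's happening: swap each adjacent pair of characters (1↔2, 3↔4, ...), then move the first character to the end.
Applying both steps to "uniformz": "nufirozm", then "ufirozmn".

ufirozmn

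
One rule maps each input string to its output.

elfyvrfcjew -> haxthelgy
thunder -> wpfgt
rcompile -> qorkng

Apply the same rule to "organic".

The transformation: shift every letter 2 places forward in the alphabet (wrapping around), then delete the first 2 characters.
Doing the same to "organic": "icpke".

icpke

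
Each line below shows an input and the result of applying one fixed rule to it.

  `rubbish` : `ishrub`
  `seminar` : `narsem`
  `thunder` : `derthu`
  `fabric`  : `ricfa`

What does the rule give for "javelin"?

The transformation: move the last 3 characters to the front (rotate right by 3), then delete the last character.
Applying that to "javelin" gives "linjav".

linjav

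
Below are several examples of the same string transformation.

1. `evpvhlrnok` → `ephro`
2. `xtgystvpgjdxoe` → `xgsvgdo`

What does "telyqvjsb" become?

Rule — keep every other character starting from the first (positions 1st, 3rd, 5th, ...).
On "telyqvjsb" that produces "tlqjb".

tlqjb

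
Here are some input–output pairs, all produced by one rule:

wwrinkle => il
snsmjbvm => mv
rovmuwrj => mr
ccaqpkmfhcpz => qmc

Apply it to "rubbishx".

bh

Rule — delete the first character, then keep one character in every 3, starting at position 3 (positions 3rd, 6th, 9th, ...).
Applying that to "rubbishx" gives "bh".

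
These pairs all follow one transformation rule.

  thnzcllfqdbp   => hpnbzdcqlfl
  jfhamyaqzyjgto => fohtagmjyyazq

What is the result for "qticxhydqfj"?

The transformation: delete the first character, then take characters alternately from the front and the back (1st, last, 2nd, 2nd-last, ...).
On "qticxhydqfj": the first step gives "ticxhydqfj", and the second then gives "tjifcqxdhy".
(Check on "jfhamyaqzyjgto": → "fhamyaqzyjgto" → "fohtagmjyyazq" ✓)

tjifcqxdhy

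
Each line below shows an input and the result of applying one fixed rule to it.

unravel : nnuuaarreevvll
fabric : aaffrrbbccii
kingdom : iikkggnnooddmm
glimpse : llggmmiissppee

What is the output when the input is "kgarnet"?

The pattern: swap each adjacent pair of characters (1↔2, 3↔4, ...), then double every character.
"kgarnet" → "gkraent" → "ggkkrraaeenntt".
(Check on "kingdom": → "ikgnodm" → "iikkggnnooddmm" ✓)

ggkkrraaeenntt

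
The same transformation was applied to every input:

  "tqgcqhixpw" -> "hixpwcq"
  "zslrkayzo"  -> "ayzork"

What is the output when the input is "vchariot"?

iotar

What's happening: delete the first 3 characters, then move the first 2 characters to the end (rotate left by 2).
For "vchariot", step one produces "ariot"; step two turns that into "iotar".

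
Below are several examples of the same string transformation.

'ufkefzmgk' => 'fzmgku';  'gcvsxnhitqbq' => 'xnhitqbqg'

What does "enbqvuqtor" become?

In each case the input is transformed by: move the first character to the end, then delete the first 3 characters.
So "enbqvuqtor" becomes "vuqtore".

vuqtore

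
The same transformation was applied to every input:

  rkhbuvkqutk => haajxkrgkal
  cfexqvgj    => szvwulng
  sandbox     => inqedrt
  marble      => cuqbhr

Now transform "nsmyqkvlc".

The transformation: take characters alternately from the front and the back (1st, last, 2nd, 2nd-last, ...), then shift every letter 10 places backward in the alphabet (wrapping around).
Working it through for "nsmyqkvlc": intermediate "ncslmvykq", final "dsibcloag".

dsibcloag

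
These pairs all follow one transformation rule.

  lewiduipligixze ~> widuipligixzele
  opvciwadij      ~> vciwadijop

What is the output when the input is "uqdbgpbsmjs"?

dbgpbsmjsuq

In each case the input is transformed by: move the first 2 characters to the end (rotate left by 2).
For "uqdbgpbsmjs" the result is "dbgpbsmjsuq".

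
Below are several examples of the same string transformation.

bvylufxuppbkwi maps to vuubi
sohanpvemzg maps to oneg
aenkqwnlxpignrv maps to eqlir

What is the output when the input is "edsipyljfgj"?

In each case the input is transformed by: keep one character in every 3, starting at position 2 (positions 2nd, 5th, 8th, ...).
For "edsipyljfgj" the result is "dpjj".

dpjj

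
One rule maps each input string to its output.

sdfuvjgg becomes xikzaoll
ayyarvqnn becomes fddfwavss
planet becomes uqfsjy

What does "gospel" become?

Each output is the input with this applied: shift every letter 5 places forward in the alphabet (wrapping around).
For "gospel" the result is "ltxujq".

ltxujq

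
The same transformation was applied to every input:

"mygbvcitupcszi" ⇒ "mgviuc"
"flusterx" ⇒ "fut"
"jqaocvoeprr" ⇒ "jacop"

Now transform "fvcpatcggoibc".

The pattern: delete the last 2 characters, then keep every other character starting from the first (positions 1st, 3rd, 5th, ...).
On "fvcpatcggoibc" that produces "fcacgi".

fcacgi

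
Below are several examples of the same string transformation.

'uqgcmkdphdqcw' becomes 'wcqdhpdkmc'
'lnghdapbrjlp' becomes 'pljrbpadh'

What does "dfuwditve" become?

evtidw

Rule — delete the first 3 characters, then reverse the string.
Starting from "dfuwditve": after the first operation, "wditve"; after the second, "evtidw".
(Check on "uqgcmkdphdqcw": → "cmkdphdqcw" → "wcqdhpdkmc" ✓)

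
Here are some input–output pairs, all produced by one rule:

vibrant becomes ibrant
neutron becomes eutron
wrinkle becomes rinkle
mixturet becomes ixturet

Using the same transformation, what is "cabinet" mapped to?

What's happening: delete the first character.
For "cabinet" the result is "abinet".

abinet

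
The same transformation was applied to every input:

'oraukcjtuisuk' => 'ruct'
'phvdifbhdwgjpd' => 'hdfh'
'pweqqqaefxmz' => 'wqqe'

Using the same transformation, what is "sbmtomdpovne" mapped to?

btmp

The pattern: keep every other character starting from the second (positions 2nd, 4th, 6th, ...), then keep only the first 4 characters.
"sbmtomdpovne" → "btmpve" → "btmp".
(Check on "phvdifbhdwgjpd": → "hdfhwjd" → "hdfh" ✓)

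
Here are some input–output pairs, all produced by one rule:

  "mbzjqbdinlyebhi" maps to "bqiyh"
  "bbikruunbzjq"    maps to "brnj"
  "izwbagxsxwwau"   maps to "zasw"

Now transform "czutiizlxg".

Rule — keep one character in every 3, starting at position 2 (positions 2nd, 5th, 8th, ...).
Doing the same to "czutiizlxg": "zil".

zil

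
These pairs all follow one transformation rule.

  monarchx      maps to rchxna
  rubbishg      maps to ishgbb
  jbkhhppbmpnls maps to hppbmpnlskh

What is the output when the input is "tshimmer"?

In each case the input is transformed by: delete the first 2 characters, then move the first 2 characters to the end (rotate left by 2).
"tshimmer" → "mmerhi".

mmerhi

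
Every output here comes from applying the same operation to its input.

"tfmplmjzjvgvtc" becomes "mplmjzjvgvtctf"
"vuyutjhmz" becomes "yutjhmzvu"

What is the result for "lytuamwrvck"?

The pattern: move the first 2 characters to the end (rotate left by 2).
"lytuamwrvck" → "tuamwrvckly".

tuamwrvckly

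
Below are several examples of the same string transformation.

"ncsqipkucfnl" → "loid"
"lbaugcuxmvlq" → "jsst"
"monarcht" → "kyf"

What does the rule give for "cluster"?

Looking at the pairs, the operation is to keep one character in every 3, starting at position 1 (positions 1st, 4th, 7th, ...), then shift every letter 2 places backward in the alphabet (wrapping around).
Doing the same to "cluster": "aqp".

aqp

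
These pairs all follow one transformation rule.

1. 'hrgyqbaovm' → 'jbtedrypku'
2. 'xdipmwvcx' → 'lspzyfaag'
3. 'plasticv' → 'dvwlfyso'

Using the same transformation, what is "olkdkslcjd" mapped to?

ngnvofmgro

The pattern: shift every letter 3 places forward in the alphabet (wrapping around), then move the first 2 characters to the end (rotate left by 2).
Starting from "olkdkslcjd": after the first operation, "rongnvofmg"; after the second, "ngnvofmgro".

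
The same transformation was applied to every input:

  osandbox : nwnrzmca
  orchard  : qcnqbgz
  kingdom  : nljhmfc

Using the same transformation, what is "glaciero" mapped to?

qnfkzbhd

The pattern: move the last 2 characters to the front (rotate right by 2), then shift every letter 1 place backward in the alphabet (wrapping around).
So "glaciero" becomes "qnfkzbhd".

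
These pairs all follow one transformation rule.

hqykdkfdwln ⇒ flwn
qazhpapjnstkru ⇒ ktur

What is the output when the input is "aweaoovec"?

oevc

The rule is to swap each adjacent pair of characters (1↔2, 3↔4, ...), then keep only the last 4 characters.
On "aweaoovec": the first step gives "waaeooevc", and the second then gives "oevc".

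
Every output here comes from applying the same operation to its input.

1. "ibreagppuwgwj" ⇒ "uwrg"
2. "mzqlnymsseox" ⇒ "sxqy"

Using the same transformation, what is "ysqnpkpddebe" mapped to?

deqk

The transformation: keep one character in every 3, starting at position 3 (positions 3rd, 6th, 9th, ...), then move the first 2 characters to the end (rotate left by 2).
"ysqnpkpddebe" → "qkde" → "deqk".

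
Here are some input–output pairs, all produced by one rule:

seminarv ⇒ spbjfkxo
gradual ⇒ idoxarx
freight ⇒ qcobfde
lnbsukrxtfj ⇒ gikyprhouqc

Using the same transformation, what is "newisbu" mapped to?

The pattern: shift every letter 3 places backward in the alphabet (wrapping around), then move the last character to the front.
So "newisbu" becomes "rkbtfpy".

rkbtfpy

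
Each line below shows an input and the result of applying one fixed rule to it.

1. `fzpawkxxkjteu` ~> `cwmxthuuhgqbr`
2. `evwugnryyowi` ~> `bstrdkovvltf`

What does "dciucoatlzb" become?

Looking at the pairs, the operation is to shift every letter 3 places backward in the alphabet (wrapping around).
So "dciucoatlzb" becomes "azfrzlxqiwy".

azfrzlxqiwy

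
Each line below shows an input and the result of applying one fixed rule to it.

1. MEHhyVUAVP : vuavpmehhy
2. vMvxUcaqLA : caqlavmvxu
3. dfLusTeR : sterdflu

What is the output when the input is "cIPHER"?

The pattern: swap the front and back halves of the string, then convert every letter to lowercase.
On "cIPHER": the first step gives "HERcIP", and the second then gives "hercip".

hercip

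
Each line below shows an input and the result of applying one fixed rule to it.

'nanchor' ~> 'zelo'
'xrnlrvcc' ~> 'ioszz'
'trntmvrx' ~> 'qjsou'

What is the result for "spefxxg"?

cuud

The rule is to shift every letter 3 places backward in the alphabet (wrapping around), then delete the first 3 characters.
So "spefxxg" becomes "cuud".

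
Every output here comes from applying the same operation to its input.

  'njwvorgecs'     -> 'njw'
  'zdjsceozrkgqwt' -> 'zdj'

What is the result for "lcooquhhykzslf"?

lco

The rule is to keep only the first 3 characters.
Doing the same to "lcooquhhykzslf": "lco".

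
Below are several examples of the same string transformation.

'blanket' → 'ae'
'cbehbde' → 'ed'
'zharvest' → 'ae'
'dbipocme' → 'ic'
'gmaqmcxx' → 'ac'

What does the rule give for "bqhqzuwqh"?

huh

In each case the input is transformed by: keep one character in every 3, starting at position 3 (positions 3rd, 6th, 9th, ...).
On "bqhqzuwqh" that produces "huh".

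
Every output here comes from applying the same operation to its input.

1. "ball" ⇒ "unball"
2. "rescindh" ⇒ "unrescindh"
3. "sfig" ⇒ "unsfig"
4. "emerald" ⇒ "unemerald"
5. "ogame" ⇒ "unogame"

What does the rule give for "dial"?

undial

Rule — prepend "un".
So "dial" becomes "undial".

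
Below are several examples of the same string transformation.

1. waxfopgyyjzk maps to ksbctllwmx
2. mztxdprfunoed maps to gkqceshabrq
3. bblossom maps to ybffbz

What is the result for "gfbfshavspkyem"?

osfunifcxlrz

Each output is the input with this applied: delete the first 2 characters, then shift every letter 13 places forward in the alphabet (wrapping around) — i.e. ROT13.
So "gfbfshavspkyem" becomes "osfunifcxlrz".
(Check on "mztxdprfunoed": → "txdprfunoed" → "gkqceshabrq" ✓)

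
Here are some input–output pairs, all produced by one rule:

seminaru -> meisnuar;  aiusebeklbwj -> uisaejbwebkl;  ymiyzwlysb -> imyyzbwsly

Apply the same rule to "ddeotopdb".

edodtbodp

Each output is the input with this applied: move the first 2 characters to the end (rotate left by 2), then take characters alternately from the front and the back (1st, last, 2nd, 2nd-last, ...).
Starting from "ddeotopdb": after the first operation, "eotopdbdd"; after the second, "edodtbodp".
(Check on "seminaru": → "minaruse" → "meisnuar" ✓)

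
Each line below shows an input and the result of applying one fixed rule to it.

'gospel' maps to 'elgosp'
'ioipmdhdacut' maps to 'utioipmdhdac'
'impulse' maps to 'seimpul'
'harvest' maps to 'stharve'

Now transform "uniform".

rmunifo

The transformation: move the last 2 characters to the front (rotate right by 2).
For "uniform" the result is "rmunifo".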